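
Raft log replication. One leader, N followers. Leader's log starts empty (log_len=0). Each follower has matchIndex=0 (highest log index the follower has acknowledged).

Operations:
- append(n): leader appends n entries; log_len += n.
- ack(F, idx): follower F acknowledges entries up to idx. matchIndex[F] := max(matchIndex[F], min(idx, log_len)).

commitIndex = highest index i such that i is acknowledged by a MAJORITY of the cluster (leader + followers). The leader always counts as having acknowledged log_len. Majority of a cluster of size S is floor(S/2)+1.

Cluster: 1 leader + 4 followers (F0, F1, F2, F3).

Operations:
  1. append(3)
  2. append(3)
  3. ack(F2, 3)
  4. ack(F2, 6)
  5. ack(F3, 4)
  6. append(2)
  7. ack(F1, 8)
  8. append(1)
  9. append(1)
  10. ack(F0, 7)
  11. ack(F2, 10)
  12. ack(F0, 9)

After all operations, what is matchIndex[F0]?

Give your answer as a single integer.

Op 1: append 3 -> log_len=3
Op 2: append 3 -> log_len=6
Op 3: F2 acks idx 3 -> match: F0=0 F1=0 F2=3 F3=0; commitIndex=0
Op 4: F2 acks idx 6 -> match: F0=0 F1=0 F2=6 F3=0; commitIndex=0
Op 5: F3 acks idx 4 -> match: F0=0 F1=0 F2=6 F3=4; commitIndex=4
Op 6: append 2 -> log_len=8
Op 7: F1 acks idx 8 -> match: F0=0 F1=8 F2=6 F3=4; commitIndex=6
Op 8: append 1 -> log_len=9
Op 9: append 1 -> log_len=10
Op 10: F0 acks idx 7 -> match: F0=7 F1=8 F2=6 F3=4; commitIndex=7
Op 11: F2 acks idx 10 -> match: F0=7 F1=8 F2=10 F3=4; commitIndex=8
Op 12: F0 acks idx 9 -> match: F0=9 F1=8 F2=10 F3=4; commitIndex=9

Answer: 9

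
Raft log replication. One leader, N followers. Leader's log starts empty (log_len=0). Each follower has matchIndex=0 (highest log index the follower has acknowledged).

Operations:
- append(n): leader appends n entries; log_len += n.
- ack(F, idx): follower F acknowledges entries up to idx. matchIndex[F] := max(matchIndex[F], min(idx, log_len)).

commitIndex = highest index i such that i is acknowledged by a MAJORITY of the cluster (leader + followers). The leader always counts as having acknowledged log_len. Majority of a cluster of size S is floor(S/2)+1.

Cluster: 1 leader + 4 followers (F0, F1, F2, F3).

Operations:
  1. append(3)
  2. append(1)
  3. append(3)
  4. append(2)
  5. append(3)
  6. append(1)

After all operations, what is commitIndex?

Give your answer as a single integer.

Op 1: append 3 -> log_len=3
Op 2: append 1 -> log_len=4
Op 3: append 3 -> log_len=7
Op 4: append 2 -> log_len=9
Op 5: append 3 -> log_len=12
Op 6: append 1 -> log_len=13

Answer: 0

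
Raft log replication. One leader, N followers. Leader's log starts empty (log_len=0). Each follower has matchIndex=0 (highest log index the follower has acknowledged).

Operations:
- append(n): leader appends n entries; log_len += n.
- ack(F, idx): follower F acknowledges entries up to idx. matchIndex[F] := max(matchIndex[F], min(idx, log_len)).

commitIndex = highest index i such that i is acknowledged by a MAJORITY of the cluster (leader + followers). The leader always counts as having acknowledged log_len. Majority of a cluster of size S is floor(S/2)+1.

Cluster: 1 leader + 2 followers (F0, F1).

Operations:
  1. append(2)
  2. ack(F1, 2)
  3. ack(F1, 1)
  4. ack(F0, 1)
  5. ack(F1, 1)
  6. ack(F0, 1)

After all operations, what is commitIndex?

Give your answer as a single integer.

Op 1: append 2 -> log_len=2
Op 2: F1 acks idx 2 -> match: F0=0 F1=2; commitIndex=2
Op 3: F1 acks idx 1 -> match: F0=0 F1=2; commitIndex=2
Op 4: F0 acks idx 1 -> match: F0=1 F1=2; commitIndex=2
Op 5: F1 acks idx 1 -> match: F0=1 F1=2; commitIndex=2
Op 6: F0 acks idx 1 -> match: F0=1 F1=2; commitIndex=2

Answer: 2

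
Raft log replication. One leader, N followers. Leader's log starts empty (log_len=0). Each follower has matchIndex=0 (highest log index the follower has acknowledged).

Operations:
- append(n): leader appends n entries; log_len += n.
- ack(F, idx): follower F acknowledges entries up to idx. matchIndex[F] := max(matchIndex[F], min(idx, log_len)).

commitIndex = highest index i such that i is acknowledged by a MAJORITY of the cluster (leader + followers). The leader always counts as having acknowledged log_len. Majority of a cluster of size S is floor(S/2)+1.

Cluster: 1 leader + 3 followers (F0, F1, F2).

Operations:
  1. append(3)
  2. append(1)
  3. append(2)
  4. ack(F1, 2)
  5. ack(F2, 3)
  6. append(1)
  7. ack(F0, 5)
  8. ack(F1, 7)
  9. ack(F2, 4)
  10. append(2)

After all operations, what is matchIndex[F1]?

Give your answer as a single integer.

Op 1: append 3 -> log_len=3
Op 2: append 1 -> log_len=4
Op 3: append 2 -> log_len=6
Op 4: F1 acks idx 2 -> match: F0=0 F1=2 F2=0; commitIndex=0
Op 5: F2 acks idx 3 -> match: F0=0 F1=2 F2=3; commitIndex=2
Op 6: append 1 -> log_len=7
Op 7: F0 acks idx 5 -> match: F0=5 F1=2 F2=3; commitIndex=3
Op 8: F1 acks idx 7 -> match: F0=5 F1=7 F2=3; commitIndex=5
Op 9: F2 acks idx 4 -> match: F0=5 F1=7 F2=4; commitIndex=5
Op 10: append 2 -> log_len=9

Answer: 7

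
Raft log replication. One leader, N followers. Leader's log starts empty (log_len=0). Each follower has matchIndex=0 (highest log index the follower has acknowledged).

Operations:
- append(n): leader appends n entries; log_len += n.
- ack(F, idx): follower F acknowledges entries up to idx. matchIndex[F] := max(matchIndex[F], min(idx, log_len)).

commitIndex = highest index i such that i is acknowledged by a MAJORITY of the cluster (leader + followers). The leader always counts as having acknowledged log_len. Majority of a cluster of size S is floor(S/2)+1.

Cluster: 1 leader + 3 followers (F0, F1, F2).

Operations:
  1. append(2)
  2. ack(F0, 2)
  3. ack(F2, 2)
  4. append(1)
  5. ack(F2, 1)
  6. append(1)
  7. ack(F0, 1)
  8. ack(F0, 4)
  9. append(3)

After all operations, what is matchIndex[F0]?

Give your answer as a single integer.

Answer: 4

Derivation:
Op 1: append 2 -> log_len=2
Op 2: F0 acks idx 2 -> match: F0=2 F1=0 F2=0; commitIndex=0
Op 3: F2 acks idx 2 -> match: F0=2 F1=0 F2=2; commitIndex=2
Op 4: append 1 -> log_len=3
Op 5: F2 acks idx 1 -> match: F0=2 F1=0 F2=2; commitIndex=2
Op 6: append 1 -> log_len=4
Op 7: F0 acks idx 1 -> match: F0=2 F1=0 F2=2; commitIndex=2
Op 8: F0 acks idx 4 -> match: F0=4 F1=0 F2=2; commitIndex=2
Op 9: append 3 -> log_len=7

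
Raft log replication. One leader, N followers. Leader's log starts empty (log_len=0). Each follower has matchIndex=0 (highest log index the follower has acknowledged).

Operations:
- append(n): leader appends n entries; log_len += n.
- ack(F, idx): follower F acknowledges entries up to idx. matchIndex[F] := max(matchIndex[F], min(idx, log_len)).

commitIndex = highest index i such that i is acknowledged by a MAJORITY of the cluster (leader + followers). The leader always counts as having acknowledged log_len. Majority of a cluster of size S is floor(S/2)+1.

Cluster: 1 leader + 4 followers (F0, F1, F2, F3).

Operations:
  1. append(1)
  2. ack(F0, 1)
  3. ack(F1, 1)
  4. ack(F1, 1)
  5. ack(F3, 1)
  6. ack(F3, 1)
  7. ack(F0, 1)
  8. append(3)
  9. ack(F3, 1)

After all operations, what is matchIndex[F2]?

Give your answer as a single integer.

Answer: 0

Derivation:
Op 1: append 1 -> log_len=1
Op 2: F0 acks idx 1 -> match: F0=1 F1=0 F2=0 F3=0; commitIndex=0
Op 3: F1 acks idx 1 -> match: F0=1 F1=1 F2=0 F3=0; commitIndex=1
Op 4: F1 acks idx 1 -> match: F0=1 F1=1 F2=0 F3=0; commitIndex=1
Op 5: F3 acks idx 1 -> match: F0=1 F1=1 F2=0 F3=1; commitIndex=1
Op 6: F3 acks idx 1 -> match: F0=1 F1=1 F2=0 F3=1; commitIndex=1
Op 7: F0 acks idx 1 -> match: F0=1 F1=1 F2=0 F3=1; commitIndex=1
Op 8: append 3 -> log_len=4
Op 9: F3 acks idx 1 -> match: F0=1 F1=1 F2=0 F3=1; commitIndex=1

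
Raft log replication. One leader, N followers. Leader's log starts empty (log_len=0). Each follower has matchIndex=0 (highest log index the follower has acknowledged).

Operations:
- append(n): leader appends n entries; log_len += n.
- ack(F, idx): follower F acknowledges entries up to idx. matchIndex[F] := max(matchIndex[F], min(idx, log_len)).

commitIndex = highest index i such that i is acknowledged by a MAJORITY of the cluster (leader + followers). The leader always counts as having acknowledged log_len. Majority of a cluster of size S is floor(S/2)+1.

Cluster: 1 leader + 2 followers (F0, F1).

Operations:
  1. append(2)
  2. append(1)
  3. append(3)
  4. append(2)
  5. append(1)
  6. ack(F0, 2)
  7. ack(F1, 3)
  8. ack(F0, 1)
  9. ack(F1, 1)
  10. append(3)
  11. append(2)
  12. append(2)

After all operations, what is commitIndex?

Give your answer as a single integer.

Op 1: append 2 -> log_len=2
Op 2: append 1 -> log_len=3
Op 3: append 3 -> log_len=6
Op 4: append 2 -> log_len=8
Op 5: append 1 -> log_len=9
Op 6: F0 acks idx 2 -> match: F0=2 F1=0; commitIndex=2
Op 7: F1 acks idx 3 -> match: F0=2 F1=3; commitIndex=3
Op 8: F0 acks idx 1 -> match: F0=2 F1=3; commitIndex=3
Op 9: F1 acks idx 1 -> match: F0=2 F1=3; commitIndex=3
Op 10: append 3 -> log_len=12
Op 11: append 2 -> log_len=14
Op 12: append 2 -> log_len=16

Answer: 3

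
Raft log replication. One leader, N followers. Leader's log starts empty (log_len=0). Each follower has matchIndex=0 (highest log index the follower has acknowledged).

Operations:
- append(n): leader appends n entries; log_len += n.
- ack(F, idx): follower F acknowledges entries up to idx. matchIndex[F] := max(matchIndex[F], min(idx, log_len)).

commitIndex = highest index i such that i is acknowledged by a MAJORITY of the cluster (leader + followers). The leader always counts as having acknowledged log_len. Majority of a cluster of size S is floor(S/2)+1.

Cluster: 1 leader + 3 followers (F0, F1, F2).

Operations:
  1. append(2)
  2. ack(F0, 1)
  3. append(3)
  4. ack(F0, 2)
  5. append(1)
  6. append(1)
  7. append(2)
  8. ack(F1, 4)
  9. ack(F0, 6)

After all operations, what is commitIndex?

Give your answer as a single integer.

Op 1: append 2 -> log_len=2
Op 2: F0 acks idx 1 -> match: F0=1 F1=0 F2=0; commitIndex=0
Op 3: append 3 -> log_len=5
Op 4: F0 acks idx 2 -> match: F0=2 F1=0 F2=0; commitIndex=0
Op 5: append 1 -> log_len=6
Op 6: append 1 -> log_len=7
Op 7: append 2 -> log_len=9
Op 8: F1 acks idx 4 -> match: F0=2 F1=4 F2=0; commitIndex=2
Op 9: F0 acks idx 6 -> match: F0=6 F1=4 F2=0; commitIndex=4

Answer: 4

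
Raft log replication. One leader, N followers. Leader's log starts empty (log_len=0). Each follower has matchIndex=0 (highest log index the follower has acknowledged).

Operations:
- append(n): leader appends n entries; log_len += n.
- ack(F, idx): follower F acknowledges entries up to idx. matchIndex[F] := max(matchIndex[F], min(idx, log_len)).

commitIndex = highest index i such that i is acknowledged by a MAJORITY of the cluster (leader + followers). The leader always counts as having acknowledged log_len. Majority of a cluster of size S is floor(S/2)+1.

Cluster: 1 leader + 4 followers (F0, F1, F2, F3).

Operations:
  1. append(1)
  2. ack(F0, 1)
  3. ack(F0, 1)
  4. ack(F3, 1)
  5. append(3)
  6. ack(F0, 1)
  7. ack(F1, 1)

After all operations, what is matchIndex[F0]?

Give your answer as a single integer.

Op 1: append 1 -> log_len=1
Op 2: F0 acks idx 1 -> match: F0=1 F1=0 F2=0 F3=0; commitIndex=0
Op 3: F0 acks idx 1 -> match: F0=1 F1=0 F2=0 F3=0; commitIndex=0
Op 4: F3 acks idx 1 -> match: F0=1 F1=0 F2=0 F3=1; commitIndex=1
Op 5: append 3 -> log_len=4
Op 6: F0 acks idx 1 -> match: F0=1 F1=0 F2=0 F3=1; commitIndex=1
Op 7: F1 acks idx 1 -> match: F0=1 F1=1 F2=0 F3=1; commitIndex=1

Answer: 1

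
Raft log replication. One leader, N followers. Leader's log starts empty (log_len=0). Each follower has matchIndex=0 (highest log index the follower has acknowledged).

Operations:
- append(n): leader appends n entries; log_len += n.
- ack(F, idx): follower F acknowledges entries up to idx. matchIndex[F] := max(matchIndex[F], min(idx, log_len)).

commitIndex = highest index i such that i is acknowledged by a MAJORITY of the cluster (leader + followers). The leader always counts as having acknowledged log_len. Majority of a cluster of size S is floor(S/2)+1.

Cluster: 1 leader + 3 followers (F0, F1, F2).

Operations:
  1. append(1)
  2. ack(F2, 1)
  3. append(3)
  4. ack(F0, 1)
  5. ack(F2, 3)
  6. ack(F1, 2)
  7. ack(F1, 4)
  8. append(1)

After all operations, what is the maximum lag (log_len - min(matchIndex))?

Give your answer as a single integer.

Op 1: append 1 -> log_len=1
Op 2: F2 acks idx 1 -> match: F0=0 F1=0 F2=1; commitIndex=0
Op 3: append 3 -> log_len=4
Op 4: F0 acks idx 1 -> match: F0=1 F1=0 F2=1; commitIndex=1
Op 5: F2 acks idx 3 -> match: F0=1 F1=0 F2=3; commitIndex=1
Op 6: F1 acks idx 2 -> match: F0=1 F1=2 F2=3; commitIndex=2
Op 7: F1 acks idx 4 -> match: F0=1 F1=4 F2=3; commitIndex=3
Op 8: append 1 -> log_len=5

Answer: 4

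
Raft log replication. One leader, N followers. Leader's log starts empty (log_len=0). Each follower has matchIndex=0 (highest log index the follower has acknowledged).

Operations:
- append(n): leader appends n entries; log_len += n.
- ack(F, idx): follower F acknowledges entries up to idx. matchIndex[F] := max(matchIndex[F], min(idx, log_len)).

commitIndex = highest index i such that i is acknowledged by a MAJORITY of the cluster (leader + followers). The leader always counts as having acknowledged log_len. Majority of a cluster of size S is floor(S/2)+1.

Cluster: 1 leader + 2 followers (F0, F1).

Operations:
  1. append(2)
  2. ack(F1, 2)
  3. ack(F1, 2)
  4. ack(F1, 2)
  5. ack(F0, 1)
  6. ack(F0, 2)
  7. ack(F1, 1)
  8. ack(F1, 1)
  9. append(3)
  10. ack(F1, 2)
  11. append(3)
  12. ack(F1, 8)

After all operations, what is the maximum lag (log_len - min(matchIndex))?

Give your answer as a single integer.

Answer: 6

Derivation:
Op 1: append 2 -> log_len=2
Op 2: F1 acks idx 2 -> match: F0=0 F1=2; commitIndex=2
Op 3: F1 acks idx 2 -> match: F0=0 F1=2; commitIndex=2
Op 4: F1 acks idx 2 -> match: F0=0 F1=2; commitIndex=2
Op 5: F0 acks idx 1 -> match: F0=1 F1=2; commitIndex=2
Op 6: F0 acks idx 2 -> match: F0=2 F1=2; commitIndex=2
Op 7: F1 acks idx 1 -> match: F0=2 F1=2; commitIndex=2
Op 8: F1 acks idx 1 -> match: F0=2 F1=2; commitIndex=2
Op 9: append 3 -> log_len=5
Op 10: F1 acks idx 2 -> match: F0=2 F1=2; commitIndex=2
Op 11: append 3 -> log_len=8
Op 12: F1 acks idx 8 -> match: F0=2 F1=8; commitIndex=8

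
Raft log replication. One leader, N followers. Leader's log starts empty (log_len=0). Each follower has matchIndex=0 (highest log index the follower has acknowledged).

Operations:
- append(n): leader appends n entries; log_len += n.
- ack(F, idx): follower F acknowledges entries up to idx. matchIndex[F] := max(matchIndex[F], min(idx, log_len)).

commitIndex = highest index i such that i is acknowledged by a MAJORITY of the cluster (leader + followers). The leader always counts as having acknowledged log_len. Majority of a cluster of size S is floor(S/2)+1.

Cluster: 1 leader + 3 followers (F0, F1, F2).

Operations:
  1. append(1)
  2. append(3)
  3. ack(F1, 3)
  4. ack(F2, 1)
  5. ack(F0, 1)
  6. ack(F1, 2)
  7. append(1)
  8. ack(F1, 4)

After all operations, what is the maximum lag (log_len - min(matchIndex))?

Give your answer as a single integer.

Op 1: append 1 -> log_len=1
Op 2: append 3 -> log_len=4
Op 3: F1 acks idx 3 -> match: F0=0 F1=3 F2=0; commitIndex=0
Op 4: F2 acks idx 1 -> match: F0=0 F1=3 F2=1; commitIndex=1
Op 5: F0 acks idx 1 -> match: F0=1 F1=3 F2=1; commitIndex=1
Op 6: F1 acks idx 2 -> match: F0=1 F1=3 F2=1; commitIndex=1
Op 7: append 1 -> log_len=5
Op 8: F1 acks idx 4 -> match: F0=1 F1=4 F2=1; commitIndex=1

Answer: 4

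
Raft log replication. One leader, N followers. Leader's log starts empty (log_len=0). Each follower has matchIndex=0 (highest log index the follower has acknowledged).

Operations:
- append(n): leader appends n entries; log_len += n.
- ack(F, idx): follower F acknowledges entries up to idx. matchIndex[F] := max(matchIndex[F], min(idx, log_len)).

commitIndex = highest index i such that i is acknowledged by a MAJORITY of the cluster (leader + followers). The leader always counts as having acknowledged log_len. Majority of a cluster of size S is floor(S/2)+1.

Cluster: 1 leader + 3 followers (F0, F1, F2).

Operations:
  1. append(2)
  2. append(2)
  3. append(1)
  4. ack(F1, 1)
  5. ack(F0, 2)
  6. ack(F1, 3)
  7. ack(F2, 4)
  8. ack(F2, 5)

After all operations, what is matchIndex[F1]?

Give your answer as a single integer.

Op 1: append 2 -> log_len=2
Op 2: append 2 -> log_len=4
Op 3: append 1 -> log_len=5
Op 4: F1 acks idx 1 -> match: F0=0 F1=1 F2=0; commitIndex=0
Op 5: F0 acks idx 2 -> match: F0=2 F1=1 F2=0; commitIndex=1
Op 6: F1 acks idx 3 -> match: F0=2 F1=3 F2=0; commitIndex=2
Op 7: F2 acks idx 4 -> match: F0=2 F1=3 F2=4; commitIndex=3
Op 8: F2 acks idx 5 -> match: F0=2 F1=3 F2=5; commitIndex=3

Answer: 3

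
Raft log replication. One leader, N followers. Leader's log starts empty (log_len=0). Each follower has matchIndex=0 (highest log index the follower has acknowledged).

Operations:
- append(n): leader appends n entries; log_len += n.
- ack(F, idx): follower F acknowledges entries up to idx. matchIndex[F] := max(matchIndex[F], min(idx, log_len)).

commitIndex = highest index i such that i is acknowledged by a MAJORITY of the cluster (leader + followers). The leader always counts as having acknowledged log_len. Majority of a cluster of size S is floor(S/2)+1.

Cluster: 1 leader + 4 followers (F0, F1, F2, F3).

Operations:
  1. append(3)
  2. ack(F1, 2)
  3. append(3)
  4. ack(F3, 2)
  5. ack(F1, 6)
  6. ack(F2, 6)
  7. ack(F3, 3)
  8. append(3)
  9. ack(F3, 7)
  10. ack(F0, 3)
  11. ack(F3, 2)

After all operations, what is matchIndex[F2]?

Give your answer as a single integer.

Op 1: append 3 -> log_len=3
Op 2: F1 acks idx 2 -> match: F0=0 F1=2 F2=0 F3=0; commitIndex=0
Op 3: append 3 -> log_len=6
Op 4: F3 acks idx 2 -> match: F0=0 F1=2 F2=0 F3=2; commitIndex=2
Op 5: F1 acks idx 6 -> match: F0=0 F1=6 F2=0 F3=2; commitIndex=2
Op 6: F2 acks idx 6 -> match: F0=0 F1=6 F2=6 F3=2; commitIndex=6
Op 7: F3 acks idx 3 -> match: F0=0 F1=6 F2=6 F3=3; commitIndex=6
Op 8: append 3 -> log_len=9
Op 9: F3 acks idx 7 -> match: F0=0 F1=6 F2=6 F3=7; commitIndex=6
Op 10: F0 acks idx 3 -> match: F0=3 F1=6 F2=6 F3=7; commitIndex=6
Op 11: F3 acks idx 2 -> match: F0=3 F1=6 F2=6 F3=7; commitIndex=6

Answer: 6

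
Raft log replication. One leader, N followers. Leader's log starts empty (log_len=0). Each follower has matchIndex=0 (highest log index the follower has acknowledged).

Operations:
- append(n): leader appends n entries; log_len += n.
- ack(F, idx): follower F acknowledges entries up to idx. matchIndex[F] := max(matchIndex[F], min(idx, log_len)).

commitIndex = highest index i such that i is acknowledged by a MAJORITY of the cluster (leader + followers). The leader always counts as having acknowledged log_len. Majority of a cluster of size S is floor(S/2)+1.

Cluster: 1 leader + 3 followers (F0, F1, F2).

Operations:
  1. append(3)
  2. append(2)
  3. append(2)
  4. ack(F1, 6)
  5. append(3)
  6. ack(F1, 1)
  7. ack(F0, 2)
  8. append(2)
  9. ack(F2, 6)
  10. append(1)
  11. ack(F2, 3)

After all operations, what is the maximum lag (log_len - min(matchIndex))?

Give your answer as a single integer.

Answer: 11

Derivation:
Op 1: append 3 -> log_len=3
Op 2: append 2 -> log_len=5
Op 3: append 2 -> log_len=7
Op 4: F1 acks idx 6 -> match: F0=0 F1=6 F2=0; commitIndex=0
Op 5: append 3 -> log_len=10
Op 6: F1 acks idx 1 -> match: F0=0 F1=6 F2=0; commitIndex=0
Op 7: F0 acks idx 2 -> match: F0=2 F1=6 F2=0; commitIndex=2
Op 8: append 2 -> log_len=12
Op 9: F2 acks idx 6 -> match: F0=2 F1=6 F2=6; commitIndex=6
Op 10: append 1 -> log_len=13
Op 11: F2 acks idx 3 -> match: F0=2 F1=6 F2=6; commitIndex=6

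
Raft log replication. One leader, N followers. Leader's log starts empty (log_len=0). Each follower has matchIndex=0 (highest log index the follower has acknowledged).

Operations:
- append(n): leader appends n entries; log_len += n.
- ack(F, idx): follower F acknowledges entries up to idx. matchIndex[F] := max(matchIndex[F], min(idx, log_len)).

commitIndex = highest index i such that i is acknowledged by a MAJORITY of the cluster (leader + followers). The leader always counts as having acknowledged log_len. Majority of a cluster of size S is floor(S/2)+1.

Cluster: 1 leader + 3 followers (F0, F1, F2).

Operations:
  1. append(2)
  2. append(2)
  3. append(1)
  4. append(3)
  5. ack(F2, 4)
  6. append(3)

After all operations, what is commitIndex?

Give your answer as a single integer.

Op 1: append 2 -> log_len=2
Op 2: append 2 -> log_len=4
Op 3: append 1 -> log_len=5
Op 4: append 3 -> log_len=8
Op 5: F2 acks idx 4 -> match: F0=0 F1=0 F2=4; commitIndex=0
Op 6: append 3 -> log_len=11

Answer: 0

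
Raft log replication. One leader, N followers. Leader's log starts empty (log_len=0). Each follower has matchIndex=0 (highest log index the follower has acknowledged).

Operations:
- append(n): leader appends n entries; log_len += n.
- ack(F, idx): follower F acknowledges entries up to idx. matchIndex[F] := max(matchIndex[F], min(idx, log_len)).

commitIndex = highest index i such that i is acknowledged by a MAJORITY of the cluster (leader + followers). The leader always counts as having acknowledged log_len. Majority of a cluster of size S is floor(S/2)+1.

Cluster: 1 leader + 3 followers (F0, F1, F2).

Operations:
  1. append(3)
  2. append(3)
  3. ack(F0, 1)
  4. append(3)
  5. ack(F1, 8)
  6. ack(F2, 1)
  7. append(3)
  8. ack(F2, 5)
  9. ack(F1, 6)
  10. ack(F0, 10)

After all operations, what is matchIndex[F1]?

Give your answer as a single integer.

Answer: 8

Derivation:
Op 1: append 3 -> log_len=3
Op 2: append 3 -> log_len=6
Op 3: F0 acks idx 1 -> match: F0=1 F1=0 F2=0; commitIndex=0
Op 4: append 3 -> log_len=9
Op 5: F1 acks idx 8 -> match: F0=1 F1=8 F2=0; commitIndex=1
Op 6: F2 acks idx 1 -> match: F0=1 F1=8 F2=1; commitIndex=1
Op 7: append 3 -> log_len=12
Op 8: F2 acks idx 5 -> match: F0=1 F1=8 F2=5; commitIndex=5
Op 9: F1 acks idx 6 -> match: F0=1 F1=8 F2=5; commitIndex=5
Op 10: F0 acks idx 10 -> match: F0=10 F1=8 F2=5; commitIndex=8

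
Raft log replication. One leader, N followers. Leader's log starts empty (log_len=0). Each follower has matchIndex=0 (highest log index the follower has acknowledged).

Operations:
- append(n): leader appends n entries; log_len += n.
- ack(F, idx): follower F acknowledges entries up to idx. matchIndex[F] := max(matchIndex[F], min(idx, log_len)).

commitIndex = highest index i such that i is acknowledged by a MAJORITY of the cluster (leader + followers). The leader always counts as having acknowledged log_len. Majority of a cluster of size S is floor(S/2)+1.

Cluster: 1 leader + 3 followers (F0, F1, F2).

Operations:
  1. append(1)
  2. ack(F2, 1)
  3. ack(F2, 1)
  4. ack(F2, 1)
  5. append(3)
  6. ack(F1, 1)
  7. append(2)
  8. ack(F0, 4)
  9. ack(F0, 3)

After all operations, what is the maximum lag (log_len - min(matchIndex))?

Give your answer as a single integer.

Answer: 5

Derivation:
Op 1: append 1 -> log_len=1
Op 2: F2 acks idx 1 -> match: F0=0 F1=0 F2=1; commitIndex=0
Op 3: F2 acks idx 1 -> match: F0=0 F1=0 F2=1; commitIndex=0
Op 4: F2 acks idx 1 -> match: F0=0 F1=0 F2=1; commitIndex=0
Op 5: append 3 -> log_len=4
Op 6: F1 acks idx 1 -> match: F0=0 F1=1 F2=1; commitIndex=1
Op 7: append 2 -> log_len=6
Op 8: F0 acks idx 4 -> match: F0=4 F1=1 F2=1; commitIndex=1
Op 9: F0 acks idx 3 -> match: F0=4 F1=1 F2=1; commitIndex=1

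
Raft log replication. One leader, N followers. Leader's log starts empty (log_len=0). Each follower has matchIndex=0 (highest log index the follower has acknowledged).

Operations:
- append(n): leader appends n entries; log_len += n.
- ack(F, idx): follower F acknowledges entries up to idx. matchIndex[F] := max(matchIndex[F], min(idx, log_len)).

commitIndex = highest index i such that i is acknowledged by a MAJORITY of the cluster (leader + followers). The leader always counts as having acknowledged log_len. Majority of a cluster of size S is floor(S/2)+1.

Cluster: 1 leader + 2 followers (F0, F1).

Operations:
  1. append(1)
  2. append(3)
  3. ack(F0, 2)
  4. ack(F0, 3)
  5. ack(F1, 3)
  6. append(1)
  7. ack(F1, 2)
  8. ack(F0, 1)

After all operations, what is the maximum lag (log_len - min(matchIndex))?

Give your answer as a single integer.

Op 1: append 1 -> log_len=1
Op 2: append 3 -> log_len=4
Op 3: F0 acks idx 2 -> match: F0=2 F1=0; commitIndex=2
Op 4: F0 acks idx 3 -> match: F0=3 F1=0; commitIndex=3
Op 5: F1 acks idx 3 -> match: F0=3 F1=3; commitIndex=3
Op 6: append 1 -> log_len=5
Op 7: F1 acks idx 2 -> match: F0=3 F1=3; commitIndex=3
Op 8: F0 acks idx 1 -> match: F0=3 F1=3; commitIndex=3

Answer: 2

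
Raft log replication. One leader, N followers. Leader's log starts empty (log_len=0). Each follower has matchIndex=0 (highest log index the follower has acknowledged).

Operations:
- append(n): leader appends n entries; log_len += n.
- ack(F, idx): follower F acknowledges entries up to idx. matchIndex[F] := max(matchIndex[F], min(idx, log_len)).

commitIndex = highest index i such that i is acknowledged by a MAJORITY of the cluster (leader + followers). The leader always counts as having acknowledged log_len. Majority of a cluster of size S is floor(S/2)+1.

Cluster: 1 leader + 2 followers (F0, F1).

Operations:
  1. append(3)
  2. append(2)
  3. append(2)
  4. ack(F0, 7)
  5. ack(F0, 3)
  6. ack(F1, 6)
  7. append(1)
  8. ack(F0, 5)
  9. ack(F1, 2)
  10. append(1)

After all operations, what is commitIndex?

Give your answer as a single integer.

Answer: 7

Derivation:
Op 1: append 3 -> log_len=3
Op 2: append 2 -> log_len=5
Op 3: append 2 -> log_len=7
Op 4: F0 acks idx 7 -> match: F0=7 F1=0; commitIndex=7
Op 5: F0 acks idx 3 -> match: F0=7 F1=0; commitIndex=7
Op 6: F1 acks idx 6 -> match: F0=7 F1=6; commitIndex=7
Op 7: append 1 -> log_len=8
Op 8: F0 acks idx 5 -> match: F0=7 F1=6; commitIndex=7
Op 9: F1 acks idx 2 -> match: F0=7 F1=6; commitIndex=7
Op 10: append 1 -> log_len=9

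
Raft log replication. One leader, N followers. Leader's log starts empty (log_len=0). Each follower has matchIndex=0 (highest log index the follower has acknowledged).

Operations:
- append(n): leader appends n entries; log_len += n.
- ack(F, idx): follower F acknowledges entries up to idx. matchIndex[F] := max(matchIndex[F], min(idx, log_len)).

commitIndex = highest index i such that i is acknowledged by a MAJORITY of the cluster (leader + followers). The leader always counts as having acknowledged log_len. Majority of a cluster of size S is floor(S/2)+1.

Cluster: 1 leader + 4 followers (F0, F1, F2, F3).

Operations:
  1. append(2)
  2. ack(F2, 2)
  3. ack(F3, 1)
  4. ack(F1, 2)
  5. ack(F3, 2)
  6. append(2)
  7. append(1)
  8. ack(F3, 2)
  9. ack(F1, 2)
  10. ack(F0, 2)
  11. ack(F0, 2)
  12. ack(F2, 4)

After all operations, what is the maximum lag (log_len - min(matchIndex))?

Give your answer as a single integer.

Answer: 3

Derivation:
Op 1: append 2 -> log_len=2
Op 2: F2 acks idx 2 -> match: F0=0 F1=0 F2=2 F3=0; commitIndex=0
Op 3: F3 acks idx 1 -> match: F0=0 F1=0 F2=2 F3=1; commitIndex=1
Op 4: F1 acks idx 2 -> match: F0=0 F1=2 F2=2 F3=1; commitIndex=2
Op 5: F3 acks idx 2 -> match: F0=0 F1=2 F2=2 F3=2; commitIndex=2
Op 6: append 2 -> log_len=4
Op 7: append 1 -> log_len=5
Op 8: F3 acks idx 2 -> match: F0=0 F1=2 F2=2 F3=2; commitIndex=2
Op 9: F1 acks idx 2 -> match: F0=0 F1=2 F2=2 F3=2; commitIndex=2
Op 10: F0 acks idx 2 -> match: F0=2 F1=2 F2=2 F3=2; commitIndex=2
Op 11: F0 acks idx 2 -> match: F0=2 F1=2 F2=2 F3=2; commitIndex=2
Op 12: F2 acks idx 4 -> match: F0=2 F1=2 F2=4 F3=2; commitIndex=2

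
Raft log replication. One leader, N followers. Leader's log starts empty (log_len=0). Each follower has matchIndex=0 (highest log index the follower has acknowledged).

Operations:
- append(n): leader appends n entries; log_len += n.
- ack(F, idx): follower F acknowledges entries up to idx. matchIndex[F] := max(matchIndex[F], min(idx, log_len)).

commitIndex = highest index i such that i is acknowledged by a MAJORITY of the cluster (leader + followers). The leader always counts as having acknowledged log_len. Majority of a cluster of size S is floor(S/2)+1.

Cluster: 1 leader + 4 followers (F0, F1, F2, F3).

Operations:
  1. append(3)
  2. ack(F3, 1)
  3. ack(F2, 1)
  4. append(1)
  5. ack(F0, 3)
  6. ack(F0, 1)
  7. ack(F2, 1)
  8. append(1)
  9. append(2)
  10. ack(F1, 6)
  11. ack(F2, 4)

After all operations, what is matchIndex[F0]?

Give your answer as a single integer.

Op 1: append 3 -> log_len=3
Op 2: F3 acks idx 1 -> match: F0=0 F1=0 F2=0 F3=1; commitIndex=0
Op 3: F2 acks idx 1 -> match: F0=0 F1=0 F2=1 F3=1; commitIndex=1
Op 4: append 1 -> log_len=4
Op 5: F0 acks idx 3 -> match: F0=3 F1=0 F2=1 F3=1; commitIndex=1
Op 6: F0 acks idx 1 -> match: F0=3 F1=0 F2=1 F3=1; commitIndex=1
Op 7: F2 acks idx 1 -> match: F0=3 F1=0 F2=1 F3=1; commitIndex=1
Op 8: append 1 -> log_len=5
Op 9: append 2 -> log_len=7
Op 10: F1 acks idx 6 -> match: F0=3 F1=6 F2=1 F3=1; commitIndex=3
Op 11: F2 acks idx 4 -> match: F0=3 F1=6 F2=4 F3=1; commitIndex=4

Answer: 3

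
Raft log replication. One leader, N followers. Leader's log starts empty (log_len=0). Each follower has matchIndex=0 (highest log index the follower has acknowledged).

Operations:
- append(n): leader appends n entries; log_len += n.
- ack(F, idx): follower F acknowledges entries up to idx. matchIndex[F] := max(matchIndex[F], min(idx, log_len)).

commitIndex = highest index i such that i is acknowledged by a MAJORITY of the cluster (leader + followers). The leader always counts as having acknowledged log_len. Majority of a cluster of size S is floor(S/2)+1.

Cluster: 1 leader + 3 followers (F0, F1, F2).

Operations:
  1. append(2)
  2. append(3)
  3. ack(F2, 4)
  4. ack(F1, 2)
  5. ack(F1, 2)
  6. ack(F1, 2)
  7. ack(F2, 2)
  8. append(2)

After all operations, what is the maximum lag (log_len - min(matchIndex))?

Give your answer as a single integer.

Answer: 7

Derivation:
Op 1: append 2 -> log_len=2
Op 2: append 3 -> log_len=5
Op 3: F2 acks idx 4 -> match: F0=0 F1=0 F2=4; commitIndex=0
Op 4: F1 acks idx 2 -> match: F0=0 F1=2 F2=4; commitIndex=2
Op 5: F1 acks idx 2 -> match: F0=0 F1=2 F2=4; commitIndex=2
Op 6: F1 acks idx 2 -> match: F0=0 F1=2 F2=4; commitIndex=2
Op 7: F2 acks idx 2 -> match: F0=0 F1=2 F2=4; commitIndex=2
Op 8: append 2 -> log_len=7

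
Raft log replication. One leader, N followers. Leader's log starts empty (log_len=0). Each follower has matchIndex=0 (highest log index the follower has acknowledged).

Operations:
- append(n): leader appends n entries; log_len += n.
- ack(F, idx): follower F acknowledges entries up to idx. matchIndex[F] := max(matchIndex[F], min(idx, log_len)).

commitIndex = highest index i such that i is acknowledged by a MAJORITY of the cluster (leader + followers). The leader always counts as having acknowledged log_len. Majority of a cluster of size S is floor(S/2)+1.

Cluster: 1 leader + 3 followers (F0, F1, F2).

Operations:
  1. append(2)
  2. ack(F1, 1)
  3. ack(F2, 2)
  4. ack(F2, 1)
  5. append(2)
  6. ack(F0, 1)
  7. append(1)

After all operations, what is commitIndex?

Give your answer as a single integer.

Answer: 1

Derivation:
Op 1: append 2 -> log_len=2
Op 2: F1 acks idx 1 -> match: F0=0 F1=1 F2=0; commitIndex=0
Op 3: F2 acks idx 2 -> match: F0=0 F1=1 F2=2; commitIndex=1
Op 4: F2 acks idx 1 -> match: F0=0 F1=1 F2=2; commitIndex=1
Op 5: append 2 -> log_len=4
Op 6: F0 acks idx 1 -> match: F0=1 F1=1 F2=2; commitIndex=1
Op 7: append 1 -> log_len=5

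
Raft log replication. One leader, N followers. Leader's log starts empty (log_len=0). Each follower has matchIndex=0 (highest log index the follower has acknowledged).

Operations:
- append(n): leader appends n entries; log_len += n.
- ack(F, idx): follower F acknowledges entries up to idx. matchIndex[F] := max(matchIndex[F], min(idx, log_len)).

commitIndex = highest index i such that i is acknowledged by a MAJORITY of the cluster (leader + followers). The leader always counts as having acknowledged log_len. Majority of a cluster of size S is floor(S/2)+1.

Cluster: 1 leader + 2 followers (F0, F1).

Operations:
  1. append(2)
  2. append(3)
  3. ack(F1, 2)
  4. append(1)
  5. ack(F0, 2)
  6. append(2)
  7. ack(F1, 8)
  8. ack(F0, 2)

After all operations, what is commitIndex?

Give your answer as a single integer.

Answer: 8

Derivation:
Op 1: append 2 -> log_len=2
Op 2: append 3 -> log_len=5
Op 3: F1 acks idx 2 -> match: F0=0 F1=2; commitIndex=2
Op 4: append 1 -> log_len=6
Op 5: F0 acks idx 2 -> match: F0=2 F1=2; commitIndex=2
Op 6: append 2 -> log_len=8
Op 7: F1 acks idx 8 -> match: F0=2 F1=8; commitIndex=8
Op 8: F0 acks idx 2 -> match: F0=2 F1=8; commitIndex=8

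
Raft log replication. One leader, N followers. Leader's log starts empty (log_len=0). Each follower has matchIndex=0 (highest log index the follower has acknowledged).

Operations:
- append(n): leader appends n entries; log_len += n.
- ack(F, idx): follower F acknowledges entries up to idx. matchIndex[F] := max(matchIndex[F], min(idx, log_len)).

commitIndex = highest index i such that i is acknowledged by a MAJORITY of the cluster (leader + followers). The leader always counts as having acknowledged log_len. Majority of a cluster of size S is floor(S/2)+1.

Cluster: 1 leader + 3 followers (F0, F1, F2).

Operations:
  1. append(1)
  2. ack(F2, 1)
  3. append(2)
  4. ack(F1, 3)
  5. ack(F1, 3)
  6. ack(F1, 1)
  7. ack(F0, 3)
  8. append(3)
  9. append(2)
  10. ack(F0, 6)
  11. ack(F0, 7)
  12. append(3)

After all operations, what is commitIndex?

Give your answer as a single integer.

Answer: 3

Derivation:
Op 1: append 1 -> log_len=1
Op 2: F2 acks idx 1 -> match: F0=0 F1=0 F2=1; commitIndex=0
Op 3: append 2 -> log_len=3
Op 4: F1 acks idx 3 -> match: F0=0 F1=3 F2=1; commitIndex=1
Op 5: F1 acks idx 3 -> match: F0=0 F1=3 F2=1; commitIndex=1
Op 6: F1 acks idx 1 -> match: F0=0 F1=3 F2=1; commitIndex=1
Op 7: F0 acks idx 3 -> match: F0=3 F1=3 F2=1; commitIndex=3
Op 8: append 3 -> log_len=6
Op 9: append 2 -> log_len=8
Op 10: F0 acks idx 6 -> match: F0=6 F1=3 F2=1; commitIndex=3
Op 11: F0 acks idx 7 -> match: F0=7 F1=3 F2=1; commitIndex=3
Op 12: append 3 -> log_len=11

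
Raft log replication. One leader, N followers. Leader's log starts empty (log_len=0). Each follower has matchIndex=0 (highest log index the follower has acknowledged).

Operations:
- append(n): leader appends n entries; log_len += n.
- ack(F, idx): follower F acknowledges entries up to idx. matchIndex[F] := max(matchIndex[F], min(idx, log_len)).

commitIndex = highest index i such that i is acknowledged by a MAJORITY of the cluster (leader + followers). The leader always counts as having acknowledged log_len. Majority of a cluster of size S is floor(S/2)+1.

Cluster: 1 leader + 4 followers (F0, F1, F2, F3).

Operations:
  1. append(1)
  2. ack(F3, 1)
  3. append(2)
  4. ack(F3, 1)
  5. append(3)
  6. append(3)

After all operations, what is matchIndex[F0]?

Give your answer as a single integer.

Op 1: append 1 -> log_len=1
Op 2: F3 acks idx 1 -> match: F0=0 F1=0 F2=0 F3=1; commitIndex=0
Op 3: append 2 -> log_len=3
Op 4: F3 acks idx 1 -> match: F0=0 F1=0 F2=0 F3=1; commitIndex=0
Op 5: append 3 -> log_len=6
Op 6: append 3 -> log_len=9

Answer: 0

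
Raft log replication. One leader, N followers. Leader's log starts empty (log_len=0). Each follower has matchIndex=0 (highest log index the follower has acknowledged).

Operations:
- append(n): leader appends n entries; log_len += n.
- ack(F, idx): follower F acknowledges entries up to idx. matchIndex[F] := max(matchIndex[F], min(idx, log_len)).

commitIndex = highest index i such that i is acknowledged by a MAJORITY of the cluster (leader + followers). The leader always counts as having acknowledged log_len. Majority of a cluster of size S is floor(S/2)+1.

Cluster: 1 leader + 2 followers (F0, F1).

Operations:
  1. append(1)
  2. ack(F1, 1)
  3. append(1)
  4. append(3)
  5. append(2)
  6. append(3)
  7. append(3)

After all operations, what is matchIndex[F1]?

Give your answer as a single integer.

Op 1: append 1 -> log_len=1
Op 2: F1 acks idx 1 -> match: F0=0 F1=1; commitIndex=1
Op 3: append 1 -> log_len=2
Op 4: append 3 -> log_len=5
Op 5: append 2 -> log_len=7
Op 6: append 3 -> log_len=10
Op 7: append 3 -> log_len=13

Answer: 1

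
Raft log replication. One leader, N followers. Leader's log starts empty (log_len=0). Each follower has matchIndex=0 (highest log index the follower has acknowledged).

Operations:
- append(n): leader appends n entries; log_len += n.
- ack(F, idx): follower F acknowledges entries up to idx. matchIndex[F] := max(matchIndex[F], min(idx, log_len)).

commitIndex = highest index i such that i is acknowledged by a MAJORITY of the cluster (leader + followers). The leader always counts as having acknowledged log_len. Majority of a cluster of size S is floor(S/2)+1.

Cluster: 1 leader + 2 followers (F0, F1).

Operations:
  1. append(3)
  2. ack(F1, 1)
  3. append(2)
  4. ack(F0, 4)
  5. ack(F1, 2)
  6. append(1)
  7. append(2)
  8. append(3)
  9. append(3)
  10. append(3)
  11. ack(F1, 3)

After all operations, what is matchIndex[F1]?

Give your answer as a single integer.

Op 1: append 3 -> log_len=3
Op 2: F1 acks idx 1 -> match: F0=0 F1=1; commitIndex=1
Op 3: append 2 -> log_len=5
Op 4: F0 acks idx 4 -> match: F0=4 F1=1; commitIndex=4
Op 5: F1 acks idx 2 -> match: F0=4 F1=2; commitIndex=4
Op 6: append 1 -> log_len=6
Op 7: append 2 -> log_len=8
Op 8: append 3 -> log_len=11
Op 9: append 3 -> log_len=14
Op 10: append 3 -> log_len=17
Op 11: F1 acks idx 3 -> match: F0=4 F1=3; commitIndex=4

Answer: 3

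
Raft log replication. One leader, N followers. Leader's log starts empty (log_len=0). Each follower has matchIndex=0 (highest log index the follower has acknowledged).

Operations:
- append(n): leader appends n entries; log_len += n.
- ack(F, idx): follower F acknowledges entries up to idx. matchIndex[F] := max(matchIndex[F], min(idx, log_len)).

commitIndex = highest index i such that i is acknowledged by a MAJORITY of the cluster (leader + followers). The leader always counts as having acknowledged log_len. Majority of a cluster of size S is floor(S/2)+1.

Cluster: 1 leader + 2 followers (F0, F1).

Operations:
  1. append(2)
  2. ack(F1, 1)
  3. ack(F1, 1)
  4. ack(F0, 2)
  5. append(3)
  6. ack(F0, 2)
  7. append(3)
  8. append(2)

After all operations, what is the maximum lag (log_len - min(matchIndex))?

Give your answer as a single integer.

Answer: 9

Derivation:
Op 1: append 2 -> log_len=2
Op 2: F1 acks idx 1 -> match: F0=0 F1=1; commitIndex=1
Op 3: F1 acks idx 1 -> match: F0=0 F1=1; commitIndex=1
Op 4: F0 acks idx 2 -> match: F0=2 F1=1; commitIndex=2
Op 5: append 3 -> log_len=5
Op 6: F0 acks idx 2 -> match: F0=2 F1=1; commitIndex=2
Op 7: append 3 -> log_len=8
Op 8: append 2 -> log_len=10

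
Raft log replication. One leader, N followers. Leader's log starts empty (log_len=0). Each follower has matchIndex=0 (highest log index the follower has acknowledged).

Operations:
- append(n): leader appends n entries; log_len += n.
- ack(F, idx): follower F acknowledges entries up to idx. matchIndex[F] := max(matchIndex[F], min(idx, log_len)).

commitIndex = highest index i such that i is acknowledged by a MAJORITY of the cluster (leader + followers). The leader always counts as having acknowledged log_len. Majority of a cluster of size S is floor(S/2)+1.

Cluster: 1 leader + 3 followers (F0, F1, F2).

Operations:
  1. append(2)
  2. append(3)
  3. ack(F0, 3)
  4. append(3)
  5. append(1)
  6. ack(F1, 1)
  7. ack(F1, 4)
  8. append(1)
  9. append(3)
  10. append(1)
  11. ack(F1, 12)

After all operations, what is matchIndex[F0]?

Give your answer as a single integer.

Op 1: append 2 -> log_len=2
Op 2: append 3 -> log_len=5
Op 3: F0 acks idx 3 -> match: F0=3 F1=0 F2=0; commitIndex=0
Op 4: append 3 -> log_len=8
Op 5: append 1 -> log_len=9
Op 6: F1 acks idx 1 -> match: F0=3 F1=1 F2=0; commitIndex=1
Op 7: F1 acks idx 4 -> match: F0=3 F1=4 F2=0; commitIndex=3
Op 8: append 1 -> log_len=10
Op 9: append 3 -> log_len=13
Op 10: append 1 -> log_len=14
Op 11: F1 acks idx 12 -> match: F0=3 F1=12 F2=0; commitIndex=3

Answer: 3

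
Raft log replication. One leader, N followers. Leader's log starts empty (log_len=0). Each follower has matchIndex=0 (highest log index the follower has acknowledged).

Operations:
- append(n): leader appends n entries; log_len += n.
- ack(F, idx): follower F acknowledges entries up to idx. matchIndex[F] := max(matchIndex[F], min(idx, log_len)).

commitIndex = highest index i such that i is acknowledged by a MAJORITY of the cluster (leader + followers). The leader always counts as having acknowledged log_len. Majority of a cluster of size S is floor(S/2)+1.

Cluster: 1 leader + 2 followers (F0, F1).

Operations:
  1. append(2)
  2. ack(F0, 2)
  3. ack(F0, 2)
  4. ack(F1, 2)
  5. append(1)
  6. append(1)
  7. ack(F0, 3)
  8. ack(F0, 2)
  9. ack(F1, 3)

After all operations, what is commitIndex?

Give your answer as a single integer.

Op 1: append 2 -> log_len=2
Op 2: F0 acks idx 2 -> match: F0=2 F1=0; commitIndex=2
Op 3: F0 acks idx 2 -> match: F0=2 F1=0; commitIndex=2
Op 4: F1 acks idx 2 -> match: F0=2 F1=2; commitIndex=2
Op 5: append 1 -> log_len=3
Op 6: append 1 -> log_len=4
Op 7: F0 acks idx 3 -> match: F0=3 F1=2; commitIndex=3
Op 8: F0 acks idx 2 -> match: F0=3 F1=2; commitIndex=3
Op 9: F1 acks idx 3 -> match: F0=3 F1=3; commitIndex=3

Answer: 3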